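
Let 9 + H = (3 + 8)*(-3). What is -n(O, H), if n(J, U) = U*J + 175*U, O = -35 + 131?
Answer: 11382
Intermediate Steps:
H = -42 (H = -9 + (3 + 8)*(-3) = -9 + 11*(-3) = -9 - 33 = -42)
O = 96
n(J, U) = 175*U + J*U (n(J, U) = J*U + 175*U = 175*U + J*U)
-n(O, H) = -(-42)*(175 + 96) = -(-42)*271 = -1*(-11382) = 11382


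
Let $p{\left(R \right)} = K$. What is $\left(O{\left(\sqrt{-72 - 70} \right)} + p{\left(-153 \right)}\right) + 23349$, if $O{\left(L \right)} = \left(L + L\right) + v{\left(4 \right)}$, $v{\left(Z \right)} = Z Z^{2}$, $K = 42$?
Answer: $23455 + 2 i \sqrt{142} \approx 23455.0 + 23.833 i$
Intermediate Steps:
$p{\left(R \right)} = 42$
$v{\left(Z \right)} = Z^{3}$
$O{\left(L \right)} = 64 + 2 L$ ($O{\left(L \right)} = \left(L + L\right) + 4^{3} = 2 L + 64 = 64 + 2 L$)
$\left(O{\left(\sqrt{-72 - 70} \right)} + p{\left(-153 \right)}\right) + 23349 = \left(\left(64 + 2 \sqrt{-72 - 70}\right) + 42\right) + 23349 = \left(\left(64 + 2 \sqrt{-142}\right) + 42\right) + 23349 = \left(\left(64 + 2 i \sqrt{142}\right) + 42\right) + 23349 = \left(106 + 2 i \sqrt{142}\right) + 23349 = 23455 + 2 i \sqrt{142}$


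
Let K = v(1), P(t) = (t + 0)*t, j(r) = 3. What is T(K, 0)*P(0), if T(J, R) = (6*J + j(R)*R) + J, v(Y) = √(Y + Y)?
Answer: 0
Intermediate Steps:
P(t) = t² (P(t) = t*t = t²)
v(Y) = √2*√Y (v(Y) = √(2*Y) = √2*√Y)
K = √2 (K = √2*√1 = √2*1 = √2 ≈ 1.4142)
T(J, R) = 3*R + 7*J (T(J, R) = (6*J + 3*R) + J = (3*R + 6*J) + J = 3*R + 7*J)
T(K, 0)*P(0) = (3*0 + 7*√2)*0² = (0 + 7*√2)*0 = (7*√2)*0 = 0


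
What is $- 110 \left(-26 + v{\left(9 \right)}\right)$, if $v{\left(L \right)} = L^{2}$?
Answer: $-6050$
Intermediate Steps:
$- 110 \left(-26 + v{\left(9 \right)}\right) = - 110 \left(-26 + 9^{2}\right) = - 110 \left(-26 + 81\right) = \left(-110\right) 55 = -6050$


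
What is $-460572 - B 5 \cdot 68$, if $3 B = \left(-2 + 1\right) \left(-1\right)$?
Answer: $- \frac{1382056}{3} \approx -4.6069 \cdot 10^{5}$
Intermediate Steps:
$B = \frac{1}{3}$ ($B = \frac{\left(-2 + 1\right) \left(-1\right)}{3} = \frac{\left(-1\right) \left(-1\right)}{3} = \frac{1}{3} \cdot 1 = \frac{1}{3} \approx 0.33333$)
$-460572 - B 5 \cdot 68 = -460572 - \frac{1}{3} \cdot 5 \cdot 68 = -460572 - \frac{5}{3} \cdot 68 = -460572 - \frac{340}{3} = - \frac{1382056}{3}$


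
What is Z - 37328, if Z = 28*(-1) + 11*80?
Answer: -36476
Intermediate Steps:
Z = 852 (Z = -28 + 880 = 852)
Z - 37328 = 852 - 37328 = -36476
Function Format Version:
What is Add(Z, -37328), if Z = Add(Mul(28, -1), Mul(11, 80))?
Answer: -36476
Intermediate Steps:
Z = 852 (Z = Add(-28, 880) = 852)
Add(Z, -37328) = Add(852, -37328) = -36476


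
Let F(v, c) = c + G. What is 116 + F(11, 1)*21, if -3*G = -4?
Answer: 165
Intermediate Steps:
G = 4/3 (G = -⅓*(-4) = 4/3 ≈ 1.3333)
F(v, c) = 4/3 + c (F(v, c) = c + 4/3 = 4/3 + c)
116 + F(11, 1)*21 = 116 + (4/3 + 1)*21 = 116 + (7/3)*21 = 116 + 49 = 165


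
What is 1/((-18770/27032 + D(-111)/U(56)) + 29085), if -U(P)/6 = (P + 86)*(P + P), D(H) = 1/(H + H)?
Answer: 71581168512/2081888582914579 ≈ 3.4383e-5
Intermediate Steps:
D(H) = 1/(2*H)
U(P) = -12*P*(86 + P) (U(P) = -6*(P + 86)*(P + P) = -6*(86 + P)*2*P = -12*P*(86 + P))
1/((-18770/27032 + D(-111)/U(56)) + 29085) = 1/((-18770/27032 + ((½)/(-111))/((-12*56*(86 + 56)))) + 29085) = 1/((-18770*1/27032 + ((½)*(-1/111))/((-12*56*142))) + 29085) = 1/((-9385/13516 - 1/222/(-95424)) + 29085) = 1/((-9385/13516 - 1/222*(-1/95424)) + 29085) = 1/((-9385/13516 + 1/21184128) + 29085) = 1/(-49703256941/71581168512 + 29085) = 1/(2081888582914579/71581168512) = 71581168512/2081888582914579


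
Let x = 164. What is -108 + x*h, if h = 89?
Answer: 14488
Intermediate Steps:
-108 + x*h = -108 + 164*89 = -108 + 14596 = 14488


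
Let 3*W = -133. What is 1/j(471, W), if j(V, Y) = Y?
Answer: -3/133 ≈ -0.022556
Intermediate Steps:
W = -133/3 (W = (⅓)*(-133) = -133/3 ≈ -44.333)
1/j(471, W) = 1/(-133/3) = -3/133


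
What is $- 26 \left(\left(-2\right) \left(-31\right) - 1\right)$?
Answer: $-1586$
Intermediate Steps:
$- 26 \left(\left(-2\right) \left(-31\right) - 1\right) = - 26 \left(62 - 1\right) = \left(-26\right) 61 = -1586$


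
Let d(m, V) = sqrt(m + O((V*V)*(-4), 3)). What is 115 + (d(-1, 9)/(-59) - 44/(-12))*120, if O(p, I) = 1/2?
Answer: 555 - 60*I*sqrt(2)/59 ≈ 555.0 - 1.4382*I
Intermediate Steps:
O(p, I) = 1/2
d(m, V) = sqrt(1/2 + m) (d(m, V) = sqrt(m + 1/2) = sqrt(1/2 + m))
115 + (d(-1, 9)/(-59) - 44/(-12))*120 = 115 + ((sqrt(2 + 4*(-1))/2)/(-59) - 44/(-12))*120 = 115 + ((sqrt(2 - 4)/2)*(-1/59) - 44*(-1/12))*120 = 115 + ((sqrt(-2)/2)*(-1/59) + 11/3)*120 = 115 + (((I*sqrt(2))/2)*(-1/59) + 11/3)*120 = 115 + ((I*sqrt(2)/2)*(-1/59) + 11/3)*120 = 115 + (-I*sqrt(2)/118 + 11/3)*120 = 115 + (11/3 - I*sqrt(2)/118)*120 = 115 + (440 - 60*I*sqrt(2)/59) = 555 - 60*I*sqrt(2)/59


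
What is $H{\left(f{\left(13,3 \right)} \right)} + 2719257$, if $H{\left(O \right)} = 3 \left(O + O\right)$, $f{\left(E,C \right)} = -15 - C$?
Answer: $2719149$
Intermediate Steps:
$H{\left(O \right)} = 6 O$ ($H{\left(O \right)} = 3 \cdot 2 O = 6 O$)
$H{\left(f{\left(13,3 \right)} \right)} + 2719257 = 6 \left(-15 - 3\right) + 2719257 = 6 \left(-18\right) + 2719257 = -108 + 2719257 = 2719149$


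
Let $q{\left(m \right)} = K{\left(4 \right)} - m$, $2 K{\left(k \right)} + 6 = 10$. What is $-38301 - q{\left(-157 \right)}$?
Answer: $-38460$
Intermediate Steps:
$K{\left(k \right)} = 2$ ($K{\left(k \right)} = -3 + \frac{1}{2} \cdot 10 = -3 + 5 = 2$)
$q{\left(m \right)} = 2 - m$
$-38301 - q{\left(-157 \right)} = -38301 - \left(2 - -157\right) = -38301 - \left(2 + 157\right) = -38301 - 159 = -38460$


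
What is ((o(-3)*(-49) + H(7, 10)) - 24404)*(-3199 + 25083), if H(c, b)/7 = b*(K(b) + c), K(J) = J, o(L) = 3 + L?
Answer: -508015176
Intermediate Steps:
H(c, b) = 7*b*(b + c) (H(c, b) = 7*(b*(b + c)) = 7*b*(b + c))
((o(-3)*(-49) + H(7, 10)) - 24404)*(-3199 + 25083) = (((3 - 3)*(-49) + 7*10*(10 + 7)) - 24404)*(-3199 + 25083) = ((0*(-49) + 7*10*17) - 24404)*21884 = ((0 + 1190) - 24404)*21884 = (1190 - 24404)*21884 = -23214*21884 = -508015176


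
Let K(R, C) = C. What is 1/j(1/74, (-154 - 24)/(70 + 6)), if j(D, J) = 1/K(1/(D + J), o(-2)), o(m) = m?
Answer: -2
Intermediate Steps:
j(D, J) = -½ (j(D, J) = 1/(-2) = -½)
1/j(1/74, (-154 - 24)/(70 + 6)) = 1/(-½) = -2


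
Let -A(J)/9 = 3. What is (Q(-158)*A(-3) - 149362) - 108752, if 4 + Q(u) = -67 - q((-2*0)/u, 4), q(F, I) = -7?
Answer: -256386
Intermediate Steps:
Q(u) = -64 (Q(u) = -4 + (-67 - 1*(-7)) = -4 + (-67 + 7) = -4 - 60 = -64)
A(J) = -27 (A(J) = -9*3 = -27)
(Q(-158)*A(-3) - 149362) - 108752 = (-64*(-27) - 149362) - 108752 = (1728 - 149362) - 108752 = -147634 - 108752 = -256386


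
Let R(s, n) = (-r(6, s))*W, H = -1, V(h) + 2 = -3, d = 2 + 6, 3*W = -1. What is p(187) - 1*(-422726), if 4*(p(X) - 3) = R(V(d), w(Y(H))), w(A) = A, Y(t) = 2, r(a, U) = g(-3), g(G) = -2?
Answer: 2536373/6 ≈ 4.2273e+5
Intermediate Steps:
W = -1/3 (W = (1/3)*(-1) = -1/3 ≈ -0.33333)
r(a, U) = -2
d = 8
V(h) = -5 (V(h) = -2 - 3 = -5)
R(s, n) = -2/3 (R(s, n) = -1*(-2)*(-1/3) = 2*(-1/3) = -2/3)
p(X) = 17/6 (p(X) = 3 + (1/4)*(-2/3) = 3 - 1/6 = 17/6)
p(187) - 1*(-422726) = 17/6 - 1*(-422726) = 17/6 + 422726 = 2536373/6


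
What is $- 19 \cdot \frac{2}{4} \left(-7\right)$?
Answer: $\frac{133}{2} \approx 66.5$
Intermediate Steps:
$- 19 \cdot \frac{2}{4} \left(-7\right) = - 19 \cdot 2 \cdot \frac{1}{4} \left(-7\right) = \left(-19\right) \frac{1}{2} \left(-7\right) = \left(- \frac{19}{2}\right) \left(-7\right) = \frac{133}{2}$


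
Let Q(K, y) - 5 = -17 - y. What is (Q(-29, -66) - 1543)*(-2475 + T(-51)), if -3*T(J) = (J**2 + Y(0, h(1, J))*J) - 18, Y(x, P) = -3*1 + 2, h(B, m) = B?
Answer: 4992617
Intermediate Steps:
Y(x, P) = -1 (Y(x, P) = -3 + 2 = -1)
Q(K, y) = -12 - y (Q(K, y) = 5 + (-17 - y) = -12 - y)
T(J) = 6 - J**2/3 + J/3 (T(J) = -((J**2 - J) - 18)/3 = -(-18 + J**2 - J)/3 = 6 - J**2/3 + J/3)
(Q(-29, -66) - 1543)*(-2475 + T(-51)) = ((-12 - 1*(-66)) - 1543)*(-2475 + (6 - 1/3*(-51)**2 + (1/3)*(-51))) = ((-12 + 66) - 1543)*(-2475 + (6 - 1/3*2601 - 17)) = (54 - 1543)*(-2475 + (6 - 867 - 17)) = -1489*(-2475 - 878) = -1489*(-3353) = 4992617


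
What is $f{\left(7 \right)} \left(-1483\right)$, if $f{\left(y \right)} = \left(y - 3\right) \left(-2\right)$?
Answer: $11864$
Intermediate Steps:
$f{\left(y \right)} = 6 - 2 y$ ($f{\left(y \right)} = \left(-3 + y\right) \left(-2\right) = 6 - 2 y$)
$f{\left(7 \right)} \left(-1483\right) = \left(6 - 14\right) \left(-1483\right) = \left(-8\right) \left(-1483\right) = 11864$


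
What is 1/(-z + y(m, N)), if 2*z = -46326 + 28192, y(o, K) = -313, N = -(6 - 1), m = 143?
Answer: 1/8754 ≈ 0.00011423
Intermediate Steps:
N = -5 (N = -1*5 = -5)
z = -9067 (z = (-46326 + 28192)/2 = (½)*(-18134) = -9067)
1/(-z + y(m, N)) = 1/(-1*(-9067) - 313) = 1/(9067 - 313) = 1/8754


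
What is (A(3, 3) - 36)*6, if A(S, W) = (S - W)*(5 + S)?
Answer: -216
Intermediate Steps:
A(S, W) = (5 + S)*(S - W)
(A(3, 3) - 36)*6 = ((3² - 5*3 + 5*3 - 1*3*3) - 36)*6 = ((9 - 15 + 15 - 9) - 36)*6 = (0 - 36)*6 = -36*6 = -216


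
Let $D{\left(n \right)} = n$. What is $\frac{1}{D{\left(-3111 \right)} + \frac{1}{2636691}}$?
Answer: $- \frac{2636691}{8202745700} \approx -0.00032144$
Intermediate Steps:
$\frac{1}{D{\left(-3111 \right)} + \frac{1}{2636691}} = \frac{1}{-3111 + \frac{1}{2636691}} = \frac{1}{- \frac{8202745700}{2636691}} = - \frac{2636691}{8202745700}$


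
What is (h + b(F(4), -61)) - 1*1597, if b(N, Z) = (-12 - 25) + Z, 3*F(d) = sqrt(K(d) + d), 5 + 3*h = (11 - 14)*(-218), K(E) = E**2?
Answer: -4436/3 ≈ -1478.7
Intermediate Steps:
h = 649/3 (h = -5/3 + ((11 - 14)*(-218))/3 = -5/3 + (-3*(-218))/3 = -5/3 + (1/3)*654 = -5/3 + 218 = 649/3 ≈ 216.33)
F(d) = sqrt(d + d**2)/3 (F(d) = sqrt(d**2 + d)/3 = sqrt(d + d**2)/3)
b(N, Z) = -37 + Z
(h + b(F(4), -61)) - 1*1597 = (649/3 + (-37 - 61)) - 1*1597 = (649/3 - 98) - 1597 = 355/3 - 1597 = -4436/3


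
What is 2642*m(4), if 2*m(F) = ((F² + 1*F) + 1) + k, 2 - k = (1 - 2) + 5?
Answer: 25099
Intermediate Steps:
k = -2 (k = 2 - ((1 - 2) + 5) = 2 - (-1 + 5) = 2 - 1*4 = 2 - 4 = -2)
m(F) = -½ + F/2 + F²/2 (m(F) = (((F² + 1*F) + 1) - 2)/2 = (((F² + F) + 1) - 2)/2 = (((F + F²) + 1) - 2)/2 = ((1 + F + F²) - 2)/2 = (-1 + F + F²)/2 = -½ + F/2 + F²/2)
2642*m(4) = 2642*(-½ + (½)*4 + (½)*4²) = 2642*(-½ + 2 + (½)*16) = 2642*(-½ + 2 + 8) = 2642*(19/2) = 25099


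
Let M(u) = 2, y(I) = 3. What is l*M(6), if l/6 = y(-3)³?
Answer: 324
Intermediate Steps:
l = 162 (l = 6*3³ = 6*27 = 162)
l*M(6) = 162*2 = 324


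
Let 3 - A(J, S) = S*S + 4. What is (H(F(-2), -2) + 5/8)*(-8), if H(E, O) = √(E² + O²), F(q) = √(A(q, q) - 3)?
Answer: -5 - 16*I ≈ -5.0 - 16.0*I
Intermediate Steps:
A(J, S) = -1 - S² (A(J, S) = 3 - (S*S + 4) = 3 - (S² + 4) = 3 - (4 + S²) = 3 + (-4 - S²) = -1 - S²)
F(q) = √(-4 - q²) (F(q) = √((-1 - q²) - 3) = √(-4 - q²))
(H(F(-2), -2) + 5/8)*(-8) = (√((√(-4 - 1*(-2)²))² + (-2)²) + 5/8)*(-8) = (√((√(-4 - 1*4))² + 4) + 5*(⅛))*(-8) = (√((√(-4 - 4))² + 4) + 5/8)*(-8) = (√((√(-8))² + 4) + 5/8)*(-8) = (√((2*I*√2)² + 4) + 5/8)*(-8) = (√(-8 + 4) + 5/8)*(-8) = (√(-4) + 5/8)*(-8) = (2*I + 5/8)*(-8) = (5/8 + 2*I)*(-8) = -5 - 16*I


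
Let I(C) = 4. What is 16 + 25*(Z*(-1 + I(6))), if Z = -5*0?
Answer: 16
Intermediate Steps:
Z = 0
16 + 25*(Z*(-1 + I(6))) = 16 + 25*(0*(-1 + 4)) = 16 + 25*(0*3) = 16 + 25*0 = 16 + 0 = 16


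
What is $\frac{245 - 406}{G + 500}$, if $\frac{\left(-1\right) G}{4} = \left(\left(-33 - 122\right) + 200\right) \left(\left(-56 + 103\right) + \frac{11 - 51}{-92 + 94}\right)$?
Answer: $\frac{161}{4360} \approx 0.036927$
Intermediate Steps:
$G = -4860$ ($G = - 4 \left(\left(-33 - 122\right) + 200\right) \left(\left(-56 + 103\right) + \frac{11 - 51}{-92 + 94}\right) = - 4 \left(-155 + 200\right) \left(47 - \frac{40}{2}\right) = - 4 \cdot 45 \left(47 - 20\right) = - 4 \cdot 45 \cdot 27 = \left(-4\right) 1215 = -4860$)
$\frac{245 - 406}{G + 500} = \frac{245 - 406}{-4860 + 500} = \frac{245 - 406}{-4360} = \left(245 - 406\right) \left(- \frac{1}{4360}\right) = \left(-161\right) \left(- \frac{1}{4360}\right) = \frac{161}{4360}$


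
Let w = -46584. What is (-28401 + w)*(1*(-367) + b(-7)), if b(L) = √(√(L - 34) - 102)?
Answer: 27519495 - 74985*√(-102 + I*√41) ≈ 2.7496e+7 - 7.5768e+5*I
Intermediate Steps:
b(L) = √(-102 + √(-34 + L)) (b(L) = √(√(-34 + L) - 102) = √(-102 + √(-34 + L)))
(-28401 + w)*(1*(-367) + b(-7)) = (-28401 - 46584)*(1*(-367) + √(-102 + √(-34 - 7))) = -74985*(-367 + √(-102 + √(-41))) = -74985*(-367 + √(-102 + I*√41)) = 27519495 - 74985*√(-102 + I*√41)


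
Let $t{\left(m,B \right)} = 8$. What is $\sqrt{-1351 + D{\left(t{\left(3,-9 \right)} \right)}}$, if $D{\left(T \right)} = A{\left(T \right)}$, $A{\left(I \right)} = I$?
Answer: $i \sqrt{1343} \approx 36.647 i$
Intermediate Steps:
$D{\left(T \right)} = T$
$\sqrt{-1351 + D{\left(t{\left(3,-9 \right)} \right)}} = \sqrt{-1351 + 8} = \sqrt{-1343} = i \sqrt{1343}$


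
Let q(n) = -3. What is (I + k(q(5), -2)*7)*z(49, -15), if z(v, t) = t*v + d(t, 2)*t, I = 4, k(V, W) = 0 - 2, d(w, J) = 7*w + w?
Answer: -10650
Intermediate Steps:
d(w, J) = 8*w
k(V, W) = -2
z(v, t) = 8*t**2 + t*v (z(v, t) = t*v + (8*t)*t = t*v + 8*t**2 = 8*t**2 + t*v)
(I + k(q(5), -2)*7)*z(49, -15) = (4 - 2*7)*(-15*(49 + 8*(-15))) = (4 - 14)*(-15*(49 - 120)) = -(-150)*(-71) = -10*1065 = -10650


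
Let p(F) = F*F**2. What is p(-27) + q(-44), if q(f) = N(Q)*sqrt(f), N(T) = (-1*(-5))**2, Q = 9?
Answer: -19683 + 50*I*sqrt(11) ≈ -19683.0 + 165.83*I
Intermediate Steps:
N(T) = 25 (N(T) = 5**2 = 25)
q(f) = 25*sqrt(f)
p(F) = F**3
p(-27) + q(-44) = (-27)**3 + 25*sqrt(-44) = -19683 + 25*(2*I*sqrt(11)) = -19683 + 50*I*sqrt(11)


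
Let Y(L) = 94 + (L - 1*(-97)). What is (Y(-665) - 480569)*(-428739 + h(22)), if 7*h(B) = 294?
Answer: 206221690971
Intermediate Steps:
h(B) = 42 (h(B) = (⅐)*294 = 42)
Y(L) = 191 + L (Y(L) = 94 + (L + 97) = 94 + (97 + L) = 191 + L)
(Y(-665) - 480569)*(-428739 + h(22)) = ((191 - 665) - 480569)*(-428739 + 42) = (-474 - 480569)*(-428697) = -481043*(-428697) = 206221690971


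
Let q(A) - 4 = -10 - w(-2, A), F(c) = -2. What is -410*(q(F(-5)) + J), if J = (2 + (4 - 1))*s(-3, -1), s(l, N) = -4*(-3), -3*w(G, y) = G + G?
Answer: -64780/3 ≈ -21593.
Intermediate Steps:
w(G, y) = -2*G/3 (w(G, y) = -(G + G)/3 = -2*G/3)
s(l, N) = 12
J = 60 (J = (2 + (4 - 1))*12 = (2 + 3)*12 = 5*12 = 60)
q(A) = -22/3 (q(A) = 4 + (-10 - (-2)*(-2)/3) = 4 + (-10 - 1*4/3) = 4 + (-10 - 4/3) = 4 - 34/3 = -22/3)
-410*(q(F(-5)) + J) = -410*(-22/3 + 60) = -410*158/3 = -64780/3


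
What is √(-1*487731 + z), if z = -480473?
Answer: 2*I*√242051 ≈ 983.97*I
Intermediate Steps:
√(-1*487731 + z) = √(-1*487731 - 480473) = √(-487731 - 480473) = √(-968204) = 2*I*√242051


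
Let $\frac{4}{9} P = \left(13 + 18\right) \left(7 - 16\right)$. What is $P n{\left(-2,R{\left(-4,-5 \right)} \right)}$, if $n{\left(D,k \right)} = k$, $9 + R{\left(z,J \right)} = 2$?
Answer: $\frac{17577}{4} \approx 4394.3$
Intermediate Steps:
$R{\left(z,J \right)} = -7$ ($R{\left(z,J \right)} = -9 + 2 = -7$)
$P = - \frac{2511}{4}$ ($P = \frac{9 \left(13 + 18\right) \left(7 - 16\right)}{4} = \frac{9 \cdot 31 \left(-9\right)}{4} = \frac{9}{4} \left(-279\right) = - \frac{2511}{4} \approx -627.75$)
$P n{\left(-2,R{\left(-4,-5 \right)} \right)} = \left(- \frac{2511}{4}\right) \left(-7\right) = \frac{17577}{4}$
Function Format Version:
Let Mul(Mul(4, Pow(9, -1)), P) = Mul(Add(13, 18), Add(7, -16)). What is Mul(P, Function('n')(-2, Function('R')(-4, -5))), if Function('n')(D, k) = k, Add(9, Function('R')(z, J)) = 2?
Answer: Rational(17577, 4) ≈ 4394.3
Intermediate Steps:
Function('R')(z, J) = -7 (Function('R')(z, J) = Add(-9, 2) = -7)
P = Rational(-2511, 4) (P = Mul(Rational(9, 4), Mul(Add(13, 18), Add(7, -16))) = Mul(Rational(9, 4), Mul(31, -9)) = Mul(Rational(9, 4), -279) = Rational(-2511, 4) ≈ -627.75)
Mul(P, Function('n')(-2, Function('R')(-4, -5))) = Mul(Rational(-2511, 4), -7) = Rational(17577, 4)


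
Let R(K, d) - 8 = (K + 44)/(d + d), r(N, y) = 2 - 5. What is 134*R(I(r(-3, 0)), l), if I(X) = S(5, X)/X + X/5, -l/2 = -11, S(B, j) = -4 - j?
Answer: 198856/165 ≈ 1205.2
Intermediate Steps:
r(N, y) = -3
l = 22 (l = -2*(-11) = 22)
I(X) = X/5 + (-4 - X)/X (I(X) = (-4 - X)/X + X/5 = X/5 + (-4 - X)/X)
R(K, d) = 8 + (44 + K)/(2*d) (R(K, d) = 8 + (K + 44)/(d + d) = 8 + (44 + K)/((2*d)) = 8 + (44 + K)*(1/(2*d)) = 8 + (44 + K)/(2*d))
134*R(I(r(-3, 0)), l) = 134*((½)*(44 + (-1 - 4/(-3) + (⅕)*(-3)) + 16*22)/22) = 134*((½)*(1/22)*(44 + (-1 - 4*(-⅓) - ⅗) + 352)) = 134*((½)*(1/22)*(44 + (-1 + 4/3 - ⅗) + 352)) = 134*((½)*(1/22)*(44 - 4/15 + 352)) = 134*((½)*(1/22)*(5936/15)) = 134*(1484/165) = 198856/165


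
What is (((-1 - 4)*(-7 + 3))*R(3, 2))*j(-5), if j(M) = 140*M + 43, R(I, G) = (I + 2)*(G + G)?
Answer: -262800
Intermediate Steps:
R(I, G) = 2*G*(2 + I) (R(I, G) = (2 + I)*(2*G) = 2*G*(2 + I))
j(M) = 43 + 140*M
(((-1 - 4)*(-7 + 3))*R(3, 2))*j(-5) = (((-1 - 4)*(-7 + 3))*(2*2*(2 + 3)))*(43 + 140*(-5)) = ((-5*(-4))*(2*2*5))*(43 - 700) = (20*20)*(-657) = 400*(-657) = -262800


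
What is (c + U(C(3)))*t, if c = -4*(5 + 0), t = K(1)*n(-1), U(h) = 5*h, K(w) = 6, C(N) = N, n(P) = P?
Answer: 30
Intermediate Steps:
t = -6 (t = 6*(-1) = -6)
c = -20 (c = -4*5 = -20)
(c + U(C(3)))*t = (-20 + 5*3)*(-6) = (-20 + 15)*(-6) = -5*(-6) = 30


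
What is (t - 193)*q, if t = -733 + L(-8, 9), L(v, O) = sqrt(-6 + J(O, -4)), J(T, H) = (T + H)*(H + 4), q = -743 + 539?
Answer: 188904 - 204*I*sqrt(6) ≈ 1.889e+5 - 499.7*I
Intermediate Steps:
q = -204
J(T, H) = (4 + H)*(H + T) (J(T, H) = (H + T)*(4 + H) = (4 + H)*(H + T))
L(v, O) = I*sqrt(6) (L(v, O) = sqrt(-6 + ((-4)**2 + 4*(-4) + 4*O - 4*O)) = sqrt(-6 + (16 - 16 + 4*O - 4*O)) = sqrt(-6 + 0) = sqrt(-6) = I*sqrt(6))
t = -733 + I*sqrt(6) ≈ -733.0 + 2.4495*I
(t - 193)*q = ((-733 + I*sqrt(6)) - 193)*(-204) = (-926 + I*sqrt(6))*(-204) = 188904 - 204*I*sqrt(6)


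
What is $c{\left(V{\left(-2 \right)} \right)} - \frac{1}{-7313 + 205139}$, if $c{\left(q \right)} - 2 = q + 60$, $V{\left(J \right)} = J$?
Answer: $\frac{11869559}{197826} \approx 60.0$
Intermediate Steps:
$c{\left(q \right)} = 62 + q$ ($c{\left(q \right)} = 2 + \left(q + 60\right) = 2 + \left(60 + q\right) = 62 + q$)
$c{\left(V{\left(-2 \right)} \right)} - \frac{1}{-7313 + 205139} = \left(62 - 2\right) - \frac{1}{-7313 + 205139} = 60 - \frac{1}{197826} = \frac{11869559}{197826}$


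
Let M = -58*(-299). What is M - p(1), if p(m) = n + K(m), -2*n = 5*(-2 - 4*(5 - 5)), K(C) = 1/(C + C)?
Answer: 34673/2 ≈ 17337.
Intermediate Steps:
M = 17342
K(C) = 1/(2*C)
n = 5 (n = -5*(-2 - 4*(5 - 5))/2 = -5*(-2 - 4*0)/2 = -5*(-2 + 0)/2 = -5*(-2)/2 = -½*(-10) = 5)
p(m) = 5 + 1/(2*m)
M - p(1) = 17342 - (5 + (½)/1) = 17342 - (5 + (½)*1) = 17342 - (5 + ½) = 17342 - 1*11/2 = 17342 - 11/2 = 34673/2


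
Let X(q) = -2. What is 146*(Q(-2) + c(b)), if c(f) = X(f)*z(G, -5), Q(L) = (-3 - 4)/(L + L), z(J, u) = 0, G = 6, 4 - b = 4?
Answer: 511/2 ≈ 255.50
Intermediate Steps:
b = 0 (b = 4 - 1*4 = 4 - 4 = 0)
Q(L) = -7/(2*L) (Q(L) = -7*1/(2*L) = -7/(2*L))
c(f) = 0 (c(f) = -2*0 = 0)
146*(Q(-2) + c(b)) = 146*(-7/2/(-2) + 0) = 146*(-7/2*(-½) + 0) = 146*(7/4 + 0) = 146*(7/4) = 511/2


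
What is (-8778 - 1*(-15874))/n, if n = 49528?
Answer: 887/6191 ≈ 0.14327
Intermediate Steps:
(-8778 - 1*(-15874))/n = (-8778 - 1*(-15874))/49528 = (-8778 + 15874)*(1/49528) = 7096*(1/49528) = 887/6191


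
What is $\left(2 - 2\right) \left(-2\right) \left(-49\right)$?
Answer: $0$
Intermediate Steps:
$\left(2 - 2\right) \left(-2\right) \left(-49\right) = 0 \left(-2\right) \left(-49\right) = 0 \left(-49\right) = 0$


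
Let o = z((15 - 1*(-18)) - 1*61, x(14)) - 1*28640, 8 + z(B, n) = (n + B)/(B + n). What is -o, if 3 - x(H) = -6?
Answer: 28647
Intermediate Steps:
x(H) = 9 (x(H) = 3 - 1*(-6) = 3 + 6 = 9)
z(B, n) = -7 (z(B, n) = -8 + (n + B)/(B + n) = -8 + (B + n)/(B + n) = -8 + 1 = -7)
o = -28647 (o = -7 - 1*28640 = -7 - 28640 = -28647)
-o = -1*(-28647) = 28647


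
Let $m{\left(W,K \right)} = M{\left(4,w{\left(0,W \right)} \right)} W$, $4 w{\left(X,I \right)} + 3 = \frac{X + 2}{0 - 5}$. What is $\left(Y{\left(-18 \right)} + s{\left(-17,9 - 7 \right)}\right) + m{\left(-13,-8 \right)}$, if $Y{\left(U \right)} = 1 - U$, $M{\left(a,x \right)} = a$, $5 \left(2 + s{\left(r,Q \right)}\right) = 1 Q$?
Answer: $- \frac{173}{5} \approx -34.6$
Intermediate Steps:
$w{\left(X,I \right)} = - \frac{17}{20} - \frac{X}{20}$ ($w{\left(X,I \right)} = - \frac{3}{4} + \frac{\left(X + 2\right) \frac{1}{0 - 5}}{4} = - \frac{3}{4} + \frac{\left(2 + X\right) \frac{1}{-5}}{4} = - \frac{3}{4} + \frac{\left(2 + X\right) \left(- \frac{1}{5}\right)}{4} = - \frac{3}{4} + \frac{- \frac{2}{5} - \frac{X}{5}}{4} = - \frac{3}{4} - \left(\frac{1}{10} + \frac{X}{20}\right) = - \frac{17}{20} - \frac{X}{20}$)
$s{\left(r,Q \right)} = -2 + \frac{Q}{5}$ ($s{\left(r,Q \right)} = -2 + \frac{1 Q}{5} = -2 + \frac{Q}{5}$)
$m{\left(W,K \right)} = 4 W$
$\left(Y{\left(-18 \right)} + s{\left(-17,9 - 7 \right)}\right) + m{\left(-13,-8 \right)} = \left(\left(1 - -18\right) - \left(2 - \frac{9 - 7}{5}\right)\right) + 4 \left(-13\right) = \left(\left(1 + 18\right) - \left(2 - \frac{9 - 7}{5}\right)\right) - 52 = \left(19 + \left(-2 + \frac{1}{5} \cdot 2\right)\right) - 52 = \left(19 + \left(-2 + \frac{2}{5}\right)\right) - 52 = \left(19 - \frac{8}{5}\right) - 52 = \frac{87}{5} - 52 = - \frac{173}{5}$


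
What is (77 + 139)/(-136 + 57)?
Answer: -216/79 ≈ -2.7342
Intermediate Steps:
(77 + 139)/(-136 + 57) = 216/(-79) = 216*(-1/79) = -216/79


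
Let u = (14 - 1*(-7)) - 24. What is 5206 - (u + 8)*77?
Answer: 4821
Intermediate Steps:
u = -3 (u = (14 + 7) - 24 = 21 - 24 = -3)
5206 - (u + 8)*77 = 5206 - (-3 + 8)*77 = 5206 - 5*77 = 5206 - 1*385 = 5206 - 385 = 4821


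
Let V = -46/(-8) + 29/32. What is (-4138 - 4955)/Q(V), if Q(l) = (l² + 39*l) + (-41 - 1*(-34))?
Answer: -9311232/304025 ≈ -30.627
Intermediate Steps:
V = 213/32 (V = -46*(-⅛) + 29*(1/32) = 23/4 + 29/32 = 213/32 ≈ 6.6563)
Q(l) = -7 + l² + 39*l (Q(l) = (l² + 39*l) + (-41 + 34) = (l² + 39*l) - 7 = -7 + l² + 39*l)
(-4138 - 4955)/Q(V) = (-4138 - 4955)/(-7 + (213/32)² + 39*(213/32)) = -9093/(-7 + 45369/1024 + 8307/32) = -9093/304025/1024 = -9093*1024/304025 = -9311232/304025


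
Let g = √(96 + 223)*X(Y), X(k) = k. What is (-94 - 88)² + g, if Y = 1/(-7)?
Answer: 33124 - √319/7 ≈ 33121.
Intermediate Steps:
Y = -⅐ ≈ -0.14286
g = -√319/7 (g = √(96 + 223)*(-⅐) = √319*(-⅐) = -√319/7 ≈ -2.5515)
(-94 - 88)² + g = (-94 - 88)² - √319/7 = (-182)² - √319/7 = 33124 - √319/7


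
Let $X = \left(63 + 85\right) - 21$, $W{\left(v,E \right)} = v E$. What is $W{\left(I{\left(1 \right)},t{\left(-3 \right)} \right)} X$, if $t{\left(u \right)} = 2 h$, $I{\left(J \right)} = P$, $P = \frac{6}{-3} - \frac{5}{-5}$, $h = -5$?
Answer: $1270$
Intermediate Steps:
$P = -1$ ($P = 6 \left(- \frac{1}{3}\right) - -1 = -2 + 1 = -1$)
$I{\left(J \right)} = -1$
$t{\left(u \right)} = -10$ ($t{\left(u \right)} = 2 \left(-5\right) = -10$)
$W{\left(v,E \right)} = E v$
$X = 127$ ($X = 148 - 21 = 127$)
$W{\left(I{\left(1 \right)},t{\left(-3 \right)} \right)} X = \left(-10\right) \left(-1\right) 127 = 10 \cdot 127 = 1270$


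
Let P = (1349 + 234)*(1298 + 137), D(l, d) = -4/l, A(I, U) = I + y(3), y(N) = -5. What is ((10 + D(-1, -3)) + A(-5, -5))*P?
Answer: 9086420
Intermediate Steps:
A(I, U) = -5 + I (A(I, U) = I - 5 = -5 + I)
P = 2271605 (P = 1583*1435 = 2271605)
((10 + D(-1, -3)) + A(-5, -5))*P = ((10 - 4/(-1)) + (-5 - 5))*2271605 = ((10 - 4*(-1)) - 10)*2271605 = ((10 + 4) - 10)*2271605 = (14 - 10)*2271605 = 4*2271605 = 9086420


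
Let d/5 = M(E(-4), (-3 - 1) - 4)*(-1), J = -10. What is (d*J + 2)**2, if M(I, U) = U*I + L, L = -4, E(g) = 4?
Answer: 3232804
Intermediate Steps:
M(I, U) = -4 + I*U (M(I, U) = U*I - 4 = I*U - 4 = -4 + I*U)
d = 180 (d = 5*((-4 + 4*((-3 - 1) - 4))*(-1)) = 5*((-4 + 4*(-4 - 4))*(-1)) = 5*((-4 + 4*(-8))*(-1)) = 5*((-4 - 32)*(-1)) = 5*(-36*(-1)) = 5*36 = 180)
(d*J + 2)**2 = (180*(-10) + 2)**2 = (-1800 + 2)**2 = (-1798)**2 = 3232804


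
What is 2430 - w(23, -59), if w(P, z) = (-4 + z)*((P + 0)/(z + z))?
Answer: 285291/118 ≈ 2417.7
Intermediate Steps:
w(P, z) = P*(-4 + z)/(2*z) (w(P, z) = (-4 + z)*(P/((2*z))) = (-4 + z)*(P*(1/(2*z))) = (-4 + z)*(P/(2*z)) = P*(-4 + z)/(2*z))
2430 - w(23, -59) = 2430 - 23*(-4 - 59)/(2*(-59)) = 2430 - 23*(-1)*(-63)/(2*59) = 2430 - 1*1449/118 = 2430 - 1449/118 = 285291/118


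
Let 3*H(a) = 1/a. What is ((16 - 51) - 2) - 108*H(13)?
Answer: -517/13 ≈ -39.769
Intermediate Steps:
H(a) = 1/(3*a)
((16 - 51) - 2) - 108*H(13) = ((16 - 51) - 2) - 36/13 = (-35 - 2) - 36/13 = -37 - 108*1/39 = -37 - 36/13 = -517/13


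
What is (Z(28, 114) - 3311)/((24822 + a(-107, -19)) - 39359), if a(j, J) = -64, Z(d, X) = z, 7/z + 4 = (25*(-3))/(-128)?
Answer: 482601/2126879 ≈ 0.22691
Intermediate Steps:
z = -896/437 (z = 7/(-4 + (25*(-3))/(-128)) = 7/(-4 - 75*(-1/128)) = 7/(-4 + 75/128) = 7/(-437/128) = 7*(-128/437) = -896/437 ≈ -2.0503)
Z(d, X) = -896/437
(Z(28, 114) - 3311)/((24822 + a(-107, -19)) - 39359) = (-896/437 - 3311)/((24822 - 64) - 39359) = -1447803/(437*(24758 - 39359)) = -1447803/437/(-14601) = -1447803/437*(-1/14601) = 482601/2126879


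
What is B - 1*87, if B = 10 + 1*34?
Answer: -43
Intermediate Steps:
B = 44 (B = 10 + 34 = 44)
B - 1*87 = 44 - 1*87 = 44 - 87 = -43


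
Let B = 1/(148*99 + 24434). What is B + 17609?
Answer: 688265375/39086 ≈ 17609.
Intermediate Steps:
B = 1/39086 (B = 1/(14652 + 24434) = 1/39086 ≈ 2.5585e-5)
B + 17609 = 1/39086 + 17609 = 688265375/39086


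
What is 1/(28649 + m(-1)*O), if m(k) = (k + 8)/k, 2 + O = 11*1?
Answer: 1/28586 ≈ 3.4982e-5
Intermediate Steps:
O = 9 (O = -2 + 11*1 = -2 + 11 = 9)
m(k) = (8 + k)/k
1/(28649 + m(-1)*O) = 1/(28649 + ((8 - 1)/(-1))*9) = 1/(28649 - 1*7*9) = 1/(28649 - 7*9) = 1/(28649 - 63) = 1/28586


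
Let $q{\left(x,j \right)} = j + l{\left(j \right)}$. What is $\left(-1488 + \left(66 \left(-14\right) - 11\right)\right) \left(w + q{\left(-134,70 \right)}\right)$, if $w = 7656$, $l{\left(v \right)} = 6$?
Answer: $-18734636$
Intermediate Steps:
$q{\left(x,j \right)} = 6 + j$ ($q{\left(x,j \right)} = j + 6 = 6 + j$)
$\left(-1488 + \left(66 \left(-14\right) - 11\right)\right) \left(w + q{\left(-134,70 \right)}\right) = \left(-1488 + \left(66 \left(-14\right) - 11\right)\right) \left(7656 + \left(6 + 70\right)\right) = \left(-1488 - 935\right) \left(7656 + 76\right) = \left(-1488 - 935\right) 7732 = \left(-2423\right) 7732 = -18734636$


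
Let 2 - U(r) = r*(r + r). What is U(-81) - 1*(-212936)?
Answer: 199816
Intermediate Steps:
U(r) = 2 - 2*r**2 (U(r) = 2 - r*(r + r) = 2 - r*2*r = 2 - 2*r**2)
U(-81) - 1*(-212936) = (2 - 2*(-81)**2) - 1*(-212936) = (2 - 2*6561) + 212936 = (2 - 13122) + 212936 = -13120 + 212936 = 199816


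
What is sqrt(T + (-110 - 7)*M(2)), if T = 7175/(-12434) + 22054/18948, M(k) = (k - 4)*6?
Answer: 7*sqrt(24861139484882718)/29449929 ≈ 37.478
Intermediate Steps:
M(k) = -24 + 6*k (M(k) = (-4 + k)*6 = -24 + 6*k)
T = 17283442/29449929 (T = 7175*(-1/12434) + 22054*(1/18948) = -7175/12434 + 11027/9474 = 17283442/29449929 ≈ 0.58688)
sqrt(T + (-110 - 7)*M(2)) = sqrt(17283442/29449929 + (-110 - 7)*(-24 + 6*2)) = sqrt(17283442/29449929 - 117*(-24 + 12)) = sqrt(17283442/29449929 - 117*(-12)) = sqrt(17283442/29449929 + 1404) = sqrt(41364983758/29449929) = 7*sqrt(24861139484882718)/29449929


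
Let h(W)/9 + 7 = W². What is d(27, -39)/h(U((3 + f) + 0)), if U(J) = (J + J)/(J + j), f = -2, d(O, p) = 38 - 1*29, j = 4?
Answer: -25/171 ≈ -0.14620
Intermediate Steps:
d(O, p) = 9 (d(O, p) = 38 - 29 = 9)
U(J) = 2*J/(4 + J) (U(J) = (J + J)/(J + 4) = (2*J)/(4 + J) = 2*J/(4 + J))
h(W) = -63 + 9*W²
d(27, -39)/h(U((3 + f) + 0)) = 9/(-63 + 9*(2*((3 - 2) + 0)/(4 + ((3 - 2) + 0)))²) = 9/(-63 + 9*(2*(1 + 0)/(4 + (1 + 0)))²) = 9/(-63 + 9*(2*1/(4 + 1))²) = 9/(-63 + 9*(2*1/5)²) = 9/(-63 + 9*(2*1*(⅕))²) = 9/(-63 + 9*(⅖)²) = 9/(-63 + 9*(4/25)) = 9/(-63 + 36/25) = 9/(-1539/25) = 9*(-25/1539) = -25/171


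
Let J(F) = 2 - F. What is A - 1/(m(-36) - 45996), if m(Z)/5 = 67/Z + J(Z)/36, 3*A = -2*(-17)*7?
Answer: 394128346/4968003 ≈ 79.333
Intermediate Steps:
A = 238/3 (A = (-2*(-17)*7)/3 = (34*7)/3 = (⅓)*238 = 238/3 ≈ 79.333)
m(Z) = 5/18 + 335/Z - 5*Z/36 (m(Z) = 5*(67/Z + (2 - Z)/36) = 5*(67/Z + (2 - Z)*(1/36)) = 5*(67/Z + (1/18 - Z/36)) = 5*(1/18 + 67/Z - Z/36) = 5/18 + 335/Z - 5*Z/36)
A - 1/(m(-36) - 45996) = 238/3 - 1/((5/36)*(2412 - 36*(2 - 1*(-36)))/(-36) - 45996) = 238/3 - 1/((5/36)*(-1/36)*(2412 - 36*(2 + 36)) - 45996) = 238/3 - 1/((5/36)*(-1/36)*(2412 - 36*38) - 45996) = 238/3 - 1/((5/36)*(-1/36)*(2412 - 1368) - 45996) = 238/3 - 1/((5/36)*(-1/36)*1044 - 45996) = 238/3 - 1/(-145/36 - 45996) = 238/3 - 1/(-1656001/36) = 238/3 - 1*(-36/1656001) = 238/3 + 36/1656001 = 394128346/4968003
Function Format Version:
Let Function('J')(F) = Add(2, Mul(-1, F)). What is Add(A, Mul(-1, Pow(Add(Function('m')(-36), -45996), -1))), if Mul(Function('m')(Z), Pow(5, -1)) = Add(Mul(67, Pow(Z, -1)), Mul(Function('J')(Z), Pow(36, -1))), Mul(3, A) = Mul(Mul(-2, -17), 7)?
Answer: Rational(394128346, 4968003) ≈ 79.333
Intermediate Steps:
A = Rational(238, 3) (A = Mul(Rational(1, 3), Mul(Mul(-2, -17), 7)) = Mul(Rational(1, 3), Mul(34, 7)) = Mul(Rational(1, 3), 238) = Rational(238, 3) ≈ 79.333)
Function('m')(Z) = Add(Rational(5, 18), Mul(335, Pow(Z, -1)), Mul(Rational(-5, 36), Z)) (Function('m')(Z) = Mul(5, Add(Mul(67, Pow(Z, -1)), Mul(Add(2, Mul(-1, Z)), Pow(36, -1)))) = Mul(5, Add(Mul(67, Pow(Z, -1)), Mul(Add(2, Mul(-1, Z)), Rational(1, 36)))) = Mul(5, Add(Mul(67, Pow(Z, -1)), Add(Rational(1, 18), Mul(Rational(-1, 36), Z)))) = Mul(5, Add(Rational(1, 18), Mul(67, Pow(Z, -1)), Mul(Rational(-1, 36), Z))) = Add(Rational(5, 18), Mul(335, Pow(Z, -1)), Mul(Rational(-5, 36), Z)))
Add(A, Mul(-1, Pow(Add(Function('m')(-36), -45996), -1))) = Add(Rational(238, 3), Mul(-1, Pow(Add(Mul(Rational(5, 36), Pow(-36, -1), Add(2412, Mul(-36, Add(2, Mul(-1, -36))))), -45996), -1))) = Add(Rational(238, 3), Mul(-1, Pow(Add(Mul(Rational(5, 36), Rational(-1, 36), Add(2412, Mul(-36, Add(2, 36)))), -45996), -1))) = Add(Rational(238, 3), Mul(-1, Pow(Add(Mul(Rational(5, 36), Rational(-1, 36), Add(2412, Mul(-36, 38))), -45996), -1))) = Add(Rational(238, 3), Mul(-1, Pow(Add(Mul(Rational(5, 36), Rational(-1, 36), Add(2412, -1368)), -45996), -1))) = Add(Rational(238, 3), Mul(-1, Pow(Add(Mul(Rational(5, 36), Rational(-1, 36), 1044), -45996), -1))) = Add(Rational(238, 3), Mul(-1, Pow(Add(Rational(-145, 36), -45996), -1))) = Add(Rational(238, 3), Mul(-1, Pow(Rational(-1656001, 36), -1))) = Add(Rational(238, 3), Mul(-1, Rational(-36, 1656001))) = Add(Rational(238, 3), Rational(36, 1656001)) = Rational(394128346, 4968003)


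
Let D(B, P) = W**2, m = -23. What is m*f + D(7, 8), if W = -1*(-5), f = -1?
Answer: 48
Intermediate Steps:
W = 5
D(B, P) = 25 (D(B, P) = 5**2 = 25)
m*f + D(7, 8) = -23*(-1) + 25 = 23 + 25 = 48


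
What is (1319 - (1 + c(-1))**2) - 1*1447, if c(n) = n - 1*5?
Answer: -153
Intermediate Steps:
c(n) = -5 + n (c(n) = n - 5 = -5 + n)
(1319 - (1 + c(-1))**2) - 1*1447 = (1319 - (1 + (-5 - 1))**2) - 1*1447 = (1319 - (1 - 6)**2) - 1447 = (1319 - 1*(-5)**2) - 1447 = (1319 - 1*25) - 1447 = (1319 - 25) - 1447 = 1294 - 1447 = -153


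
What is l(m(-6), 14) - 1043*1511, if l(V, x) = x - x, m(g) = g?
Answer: -1575973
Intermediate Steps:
l(V, x) = 0
l(m(-6), 14) - 1043*1511 = 0 - 1043*1511 = 0 - 1575973 = -1575973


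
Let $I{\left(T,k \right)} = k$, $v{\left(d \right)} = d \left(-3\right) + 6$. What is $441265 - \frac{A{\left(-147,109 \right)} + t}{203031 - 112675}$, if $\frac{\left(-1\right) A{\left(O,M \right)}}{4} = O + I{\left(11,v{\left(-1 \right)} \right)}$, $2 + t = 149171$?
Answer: $\frac{39870790619}{90356} \approx 4.4126 \cdot 10^{5}$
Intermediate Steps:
$t = 149169$ ($t = -2 + 149171 = 149169$)
$v{\left(d \right)} = 6 - 3 d$ ($v{\left(d \right)} = - 3 d + 6 = 6 - 3 d$)
$A{\left(O,M \right)} = -36 - 4 O$ ($A{\left(O,M \right)} = - 4 \left(O + \left(6 - -3\right)\right) = - 4 \left(O + \left(6 + 3\right)\right) = - 4 \left(O + 9\right) = - 4 \left(9 + O\right) = -36 - 4 O$)
$441265 - \frac{A{\left(-147,109 \right)} + t}{203031 - 112675} = 441265 - \frac{\left(-36 - -588\right) + 149169}{203031 - 112675} = 441265 - \frac{\left(-36 + 588\right) + 149169}{90356} = 441265 - \left(552 + 149169\right) \frac{1}{90356} = 441265 - 149721 \cdot \frac{1}{90356} = 441265 - \frac{149721}{90356} = \frac{39870790619}{90356}$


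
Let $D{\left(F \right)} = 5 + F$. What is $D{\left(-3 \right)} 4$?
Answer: $8$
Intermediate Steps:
$D{\left(-3 \right)} 4 = \left(5 - 3\right) 4 = 2 \cdot 4 = 8$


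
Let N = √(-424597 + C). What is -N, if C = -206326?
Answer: -I*√630923 ≈ -794.31*I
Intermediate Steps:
N = I*√630923 (N = √(-424597 - 206326) = √(-630923) = I*√630923 ≈ 794.31*I)
-N = -I*√630923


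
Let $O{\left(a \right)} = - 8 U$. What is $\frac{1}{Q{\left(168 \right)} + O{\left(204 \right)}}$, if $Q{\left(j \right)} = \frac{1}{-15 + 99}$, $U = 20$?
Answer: $- \frac{84}{13439} \approx -0.0062505$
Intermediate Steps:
$O{\left(a \right)} = -160$ ($O{\left(a \right)} = \left(-8\right) 20 = -160$)
$Q{\left(j \right)} = \frac{1}{84}$
$\frac{1}{Q{\left(168 \right)} + O{\left(204 \right)}} = \frac{1}{\frac{1}{84} - 160} = \frac{1}{- \frac{13439}{84}} = - \frac{84}{13439}$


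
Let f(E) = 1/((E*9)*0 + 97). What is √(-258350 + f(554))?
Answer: I*√2430815053/97 ≈ 508.28*I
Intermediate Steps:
f(E) = 1/97 (f(E) = 1/((9*E)*0 + 97) = 1/(0 + 97) = 1/97)
√(-258350 + f(554)) = √(-258350 + 1/97) = √(-25059949/97) = I*√2430815053/97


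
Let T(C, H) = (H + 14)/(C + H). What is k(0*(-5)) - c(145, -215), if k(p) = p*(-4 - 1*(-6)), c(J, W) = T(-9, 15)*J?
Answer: -4205/6 ≈ -700.83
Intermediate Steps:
T(C, H) = (14 + H)/(C + H)
c(J, W) = 29*J/6 (c(J, W) = ((14 + 15)/(-9 + 15))*J = (29/6)*J = ((⅙)*29)*J = 29*J/6)
k(p) = 2*p (k(p) = p*(-4 + 6) = p*2 = 2*p)
k(0*(-5)) - c(145, -215) = 2*(0*(-5)) - 29*145/6 = 2*0 - 1*4205/6 = 0 - 4205/6 = -4205/6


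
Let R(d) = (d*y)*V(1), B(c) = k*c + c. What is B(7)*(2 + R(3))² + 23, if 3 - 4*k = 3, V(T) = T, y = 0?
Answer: 51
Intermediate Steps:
k = 0 (k = ¾ - ¼*3 = ¾ - ¾ = 0)
B(c) = c (B(c) = 0*c + c = 0 + c = c)
R(d) = 0 (R(d) = (d*0)*1 = 0*1 = 0)
B(7)*(2 + R(3))² + 23 = 7*(2 + 0)² + 23 = 7*2² + 23 = 7*4 + 23 = 28 + 23 = 51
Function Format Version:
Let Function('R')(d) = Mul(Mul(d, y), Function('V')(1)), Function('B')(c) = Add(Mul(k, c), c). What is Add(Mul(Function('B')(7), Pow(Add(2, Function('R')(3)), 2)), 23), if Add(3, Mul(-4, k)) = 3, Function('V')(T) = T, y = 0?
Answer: 51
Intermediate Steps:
k = 0 (k = Add(Rational(3, 4), Mul(Rational(-1, 4), 3)) = Add(Rational(3, 4), Rational(-3, 4)) = 0)
Function('B')(c) = c (Function('B')(c) = Add(Mul(0, c), c) = Add(0, c) = c)
Function('R')(d) = 0 (Function('R')(d) = Mul(Mul(d, 0), 1) = Mul(0, 1) = 0)
Add(Mul(Function('B')(7), Pow(Add(2, Function('R')(3)), 2)), 23) = Add(Mul(7, Pow(Add(2, 0), 2)), 23) = Add(Mul(7, Pow(2, 2)), 23) = Add(Mul(7, 4), 23) = Add(28, 23) = 51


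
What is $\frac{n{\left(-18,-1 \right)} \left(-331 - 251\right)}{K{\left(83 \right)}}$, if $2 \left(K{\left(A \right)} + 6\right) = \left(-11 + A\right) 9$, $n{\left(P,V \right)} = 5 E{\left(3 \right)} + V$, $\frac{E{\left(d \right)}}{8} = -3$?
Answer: $\frac{11737}{53} \approx 221.45$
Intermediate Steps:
$E{\left(d \right)} = -24$ ($E{\left(d \right)} = 8 \left(-3\right) = -24$)
$n{\left(P,V \right)} = -120 + V$ ($n{\left(P,V \right)} = 5 \left(-24\right) + V = -120 + V$)
$K{\left(A \right)} = - \frac{111}{2} + \frac{9 A}{2}$ ($K{\left(A \right)} = -6 + \frac{\left(-11 + A\right) 9}{2} = -6 + \frac{-99 + 9 A}{2} = -6 + \left(- \frac{99}{2} + \frac{9 A}{2}\right) = - \frac{111}{2} + \frac{9 A}{2}$)
$\frac{n{\left(-18,-1 \right)} \left(-331 - 251\right)}{K{\left(83 \right)}} = \frac{\left(-120 - 1\right) \left(-331 - 251\right)}{- \frac{111}{2} + \frac{9}{2} \cdot 83} = \frac{\left(-121\right) \left(-582\right)}{- \frac{111}{2} + \frac{747}{2}} = \frac{70422}{318} = 70422 \cdot \frac{1}{318} = \frac{11737}{53}$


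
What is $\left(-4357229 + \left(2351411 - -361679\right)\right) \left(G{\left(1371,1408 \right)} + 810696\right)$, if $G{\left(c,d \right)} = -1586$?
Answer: $-1330289306290$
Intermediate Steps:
$\left(-4357229 + \left(2351411 - -361679\right)\right) \left(G{\left(1371,1408 \right)} + 810696\right) = \left(-4357229 + \left(2351411 - -361679\right)\right) \left(-1586 + 810696\right) = \left(-4357229 + \left(2351411 + 361679\right)\right) 809110 = \left(-4357229 + 2713090\right) 809110 = \left(-1644139\right) 809110 = -1330289306290$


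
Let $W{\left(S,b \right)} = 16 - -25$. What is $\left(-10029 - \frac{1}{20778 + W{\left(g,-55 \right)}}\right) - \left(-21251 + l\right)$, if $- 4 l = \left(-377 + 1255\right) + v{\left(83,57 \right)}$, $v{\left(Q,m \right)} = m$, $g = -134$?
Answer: $\frac{953989033}{83276} \approx 11456.0$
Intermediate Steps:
$W{\left(S,b \right)} = 41$ ($W{\left(S,b \right)} = 16 + 25 = 41$)
$l = - \frac{935}{4}$ ($l = - \frac{\left(-377 + 1255\right) + 57}{4} = - \frac{878 + 57}{4} = \left(- \frac{1}{4}\right) 935 = - \frac{935}{4} \approx -233.75$)
$\left(-10029 - \frac{1}{20778 + W{\left(g,-55 \right)}}\right) - \left(-21251 + l\right) = \left(-10029 - \frac{1}{20778 + 41}\right) - \left(-21251 - \frac{935}{4}\right) = \left(-10029 - \frac{1}{20819}\right) - - \frac{85939}{4} = \left(-10029 - \frac{1}{20819}\right) + \frac{85939}{4} = - \frac{208793752}{20819} + \frac{85939}{4} = \frac{953989033}{83276}$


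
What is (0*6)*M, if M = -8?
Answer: 0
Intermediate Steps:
(0*6)*M = (0*6)*(-8) = 0*(-8) = 0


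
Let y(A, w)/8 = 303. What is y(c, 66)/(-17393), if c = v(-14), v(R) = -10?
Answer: -2424/17393 ≈ -0.13937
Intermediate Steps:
c = -10
y(A, w) = 2424 (y(A, w) = 8*303 = 2424)
y(c, 66)/(-17393) = 2424/(-17393) = 2424*(-1/17393) = -2424/17393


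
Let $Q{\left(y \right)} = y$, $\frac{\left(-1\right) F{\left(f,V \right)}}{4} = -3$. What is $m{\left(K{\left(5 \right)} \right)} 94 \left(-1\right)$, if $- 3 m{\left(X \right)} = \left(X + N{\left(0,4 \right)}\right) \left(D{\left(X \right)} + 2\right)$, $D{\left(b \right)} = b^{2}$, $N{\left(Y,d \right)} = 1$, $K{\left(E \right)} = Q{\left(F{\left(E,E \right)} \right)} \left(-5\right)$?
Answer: $- \frac{19976692}{3} \approx -6.6589 \cdot 10^{6}$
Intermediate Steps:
$F{\left(f,V \right)} = 12$ ($F{\left(f,V \right)} = \left(-4\right) \left(-3\right) = 12$)
$K{\left(E \right)} = -60$ ($K{\left(E \right)} = 12 \left(-5\right) = -60$)
$m{\left(X \right)} = - \frac{\left(1 + X\right) \left(2 + X^{2}\right)}{3}$ ($m{\left(X \right)} = - \frac{\left(X + 1\right) \left(X^{2} + 2\right)}{3} = - \frac{\left(1 + X\right) \left(2 + X^{2}\right)}{3}$)
$m{\left(K{\left(5 \right)} \right)} 94 \left(-1\right) = \left(- \frac{2}{3} - -40 - \frac{\left(-60\right)^{2}}{3} - \frac{\left(-60\right)^{3}}{3}\right) 94 \left(-1\right) = \left(- \frac{2}{3} + 40 - 1200 - -72000\right) 94 \left(-1\right) = \left(- \frac{2}{3} + 40 - 1200 + 72000\right) 94 \left(-1\right) = \frac{212518}{3} \cdot 94 \left(-1\right) = \frac{19976692}{3} \left(-1\right) = - \frac{19976692}{3}$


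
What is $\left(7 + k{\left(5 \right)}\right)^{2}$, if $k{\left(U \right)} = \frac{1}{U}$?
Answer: $\frac{1296}{25} \approx 51.84$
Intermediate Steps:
$\left(7 + k{\left(5 \right)}\right)^{2} = \left(7 + \frac{1}{5}\right)^{2} = \left(\frac{36}{5}\right)^{2} = \frac{1296}{25}$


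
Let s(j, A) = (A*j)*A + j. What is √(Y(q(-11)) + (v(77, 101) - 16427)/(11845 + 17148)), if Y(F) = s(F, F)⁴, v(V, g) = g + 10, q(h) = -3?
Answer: 26*√1007219980237/28993 ≈ 900.00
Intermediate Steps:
v(V, g) = 10 + g
s(j, A) = j + j*A² (s(j, A) = j*A² + j = j + j*A²)
Y(F) = F⁴*(1 + F²)⁴ (Y(F) = (F*(1 + F²))⁴ = F⁴*(1 + F²)⁴)
√(Y(q(-11)) + (v(77, 101) - 16427)/(11845 + 17148)) = √((-3)⁴*(1 + (-3)²)⁴ + ((10 + 101) - 16427)/(11845 + 17148)) = √(81*(1 + 9)⁴ + (111 - 16427)/28993) = √(81*10⁴ - 16316*1/28993) = √(81*10000 - 16316/28993) = √(810000 - 16316/28993) = √(23484313684/28993) = 26*√1007219980237/28993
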